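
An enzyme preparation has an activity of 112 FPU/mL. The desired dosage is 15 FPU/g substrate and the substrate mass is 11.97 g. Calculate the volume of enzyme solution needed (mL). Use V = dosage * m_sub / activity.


V = dosage * m_sub / activity
V = 15 * 11.97 / 112
V = 1.6031 mL

1.6031 mL


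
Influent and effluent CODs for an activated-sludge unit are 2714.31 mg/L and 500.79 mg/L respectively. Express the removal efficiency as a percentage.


eta = (COD_in - COD_out) / COD_in * 100
= (2714.31 - 500.79) / 2714.31 * 100
= 81.5500%

81.5500%


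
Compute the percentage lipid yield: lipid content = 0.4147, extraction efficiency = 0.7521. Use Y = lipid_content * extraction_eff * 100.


Y = lipid_content * extraction_eff * 100
= 0.4147 * 0.7521 * 100
= 31.1896%

31.1896%


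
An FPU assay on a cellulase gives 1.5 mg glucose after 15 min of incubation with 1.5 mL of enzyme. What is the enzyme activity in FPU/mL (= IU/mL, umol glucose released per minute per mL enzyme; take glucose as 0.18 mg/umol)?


Activity = glucose_mg / (0.18 mg/umol * V_mL * t_min)
= 1.5 / (0.18 * 1.5 * 15)
= 0.3704 FPU/mL

0.3704 FPU/mL


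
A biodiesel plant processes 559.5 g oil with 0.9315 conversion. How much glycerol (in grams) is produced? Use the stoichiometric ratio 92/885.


glycerol = oil * conv * (92/885)
= 559.5 * 0.9315 * 92 / 885
= 54.1786 g

54.1786 g


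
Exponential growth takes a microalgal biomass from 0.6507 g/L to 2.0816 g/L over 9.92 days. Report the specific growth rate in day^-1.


mu = ln(X2/X1) / dt
= ln(2.0816/0.6507) / 9.92
= 0.1172 per day

0.1172 per day


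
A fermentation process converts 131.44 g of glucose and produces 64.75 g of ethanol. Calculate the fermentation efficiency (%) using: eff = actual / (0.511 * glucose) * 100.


Fermentation efficiency = (actual / (0.511 * glucose)) * 100
= (64.75 / (0.511 * 131.44)) * 100
= 96.4032%

96.4032%


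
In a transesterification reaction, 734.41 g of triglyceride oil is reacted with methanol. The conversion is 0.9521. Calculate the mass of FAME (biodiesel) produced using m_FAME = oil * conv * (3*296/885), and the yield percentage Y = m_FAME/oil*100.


m_FAME = oil * conv * (3 * 296 / 885) = oil * conv * (888/885)
= 734.41 * 0.9521 * 888 / 885
= 701.6020 g
Y = m_FAME / oil * 100 = conv * (888/885) * 100
= 0.9521 * 888 / 885 * 100
= 95.53%

701.6020 g FAME; Y = 95.53%


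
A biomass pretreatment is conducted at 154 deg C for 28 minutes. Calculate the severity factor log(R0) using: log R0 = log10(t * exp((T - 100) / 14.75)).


logR0 = log10(t * exp((T - 100) / 14.75))
= log10(28 * exp((154 - 100) / 14.75))
= 3.0371

3.0371


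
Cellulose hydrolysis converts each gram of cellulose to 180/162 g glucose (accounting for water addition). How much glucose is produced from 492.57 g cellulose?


glucose = cellulose * 180/162
= 492.57 * 180/162
= 547.3000 g

547.3000 g


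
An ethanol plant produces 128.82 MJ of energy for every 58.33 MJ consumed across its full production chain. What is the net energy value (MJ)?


NEV = E_out - E_in
= 128.82 - 58.33
= 70.4900 MJ

70.4900 MJ


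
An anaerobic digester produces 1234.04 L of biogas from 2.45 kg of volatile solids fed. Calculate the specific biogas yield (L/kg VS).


Y = V / VS
= 1234.04 / 2.45
= 503.6898 L/kg VS

503.6898 L/kg VS


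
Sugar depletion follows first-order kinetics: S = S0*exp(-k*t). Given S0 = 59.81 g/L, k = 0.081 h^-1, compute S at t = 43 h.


S = S0 * exp(-k * t)
S = 59.81 * exp(-0.081 * 43)
S = 1.8371 g/L

1.8371 g/L


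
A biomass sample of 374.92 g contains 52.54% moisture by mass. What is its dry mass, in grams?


Wd = Ww * (1 - MC/100)
= 374.92 * (1 - 52.54/100)
= 177.9370 g

177.9370 g


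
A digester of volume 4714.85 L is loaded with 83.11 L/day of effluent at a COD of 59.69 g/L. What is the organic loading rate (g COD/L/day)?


OLR = Q * S / V
= 83.11 * 59.69 / 4714.85
= 1.0522 g/L/day

1.0522 g/L/day


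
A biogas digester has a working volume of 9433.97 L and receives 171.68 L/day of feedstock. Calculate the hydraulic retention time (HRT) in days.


HRT = V / Q
= 9433.97 / 171.68
= 54.9509 days

54.9509 days


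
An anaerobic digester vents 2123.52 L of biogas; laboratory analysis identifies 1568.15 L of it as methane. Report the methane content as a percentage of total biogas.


CH4% = V_CH4 / V_total * 100
= 1568.15 / 2123.52 * 100
= 73.8467%

73.8467%


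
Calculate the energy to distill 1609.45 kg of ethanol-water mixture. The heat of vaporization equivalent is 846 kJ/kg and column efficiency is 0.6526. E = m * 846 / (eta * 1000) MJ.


E = m * 846 / (eta * 1000)
= 1609.45 * 846 / (0.6526 * 1000)
= 2086.4154 MJ

2086.4154 MJ


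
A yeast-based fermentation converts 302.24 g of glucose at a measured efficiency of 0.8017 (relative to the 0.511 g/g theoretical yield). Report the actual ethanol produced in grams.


Actual ethanol: m = 0.511 * 302.24 * 0.8017
m = 123.8183 g

123.8183 g


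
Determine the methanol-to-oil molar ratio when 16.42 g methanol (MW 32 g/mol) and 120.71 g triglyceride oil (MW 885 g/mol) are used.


Molar ratio = n_MeOH / n_oil = (MeOH/32) / (oil/885) = (MeOH * 885) / (32 * oil)
= (16.42 * 885) / (32 * 120.71)
= 3.7620

3.7620


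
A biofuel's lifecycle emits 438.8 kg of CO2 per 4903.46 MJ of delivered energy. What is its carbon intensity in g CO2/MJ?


CI = CO2 * 1000 / E
= 438.8 * 1000 / 4903.46
= 89.4878 g CO2/MJ

89.4878 g CO2/MJ


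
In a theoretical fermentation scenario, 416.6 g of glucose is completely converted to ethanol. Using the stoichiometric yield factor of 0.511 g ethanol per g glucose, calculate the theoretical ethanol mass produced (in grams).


Theoretical ethanol yield: m_EtOH = 0.511 * m_glucose
m_EtOH = 0.511 * 416.6 = 212.8826 g

212.8826 g


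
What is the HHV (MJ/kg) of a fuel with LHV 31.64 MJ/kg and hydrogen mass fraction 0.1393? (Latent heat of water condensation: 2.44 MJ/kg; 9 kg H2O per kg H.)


HHV = LHV + H_frac * 9 * 2.44
= 31.64 + 0.1393 * 9 * 2.44
= 34.6990 MJ/kg

34.6990 MJ/kg


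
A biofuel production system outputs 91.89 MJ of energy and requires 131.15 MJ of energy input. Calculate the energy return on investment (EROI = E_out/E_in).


EROI = E_out / E_in
= 91.89 / 131.15
= 0.7006

0.7006


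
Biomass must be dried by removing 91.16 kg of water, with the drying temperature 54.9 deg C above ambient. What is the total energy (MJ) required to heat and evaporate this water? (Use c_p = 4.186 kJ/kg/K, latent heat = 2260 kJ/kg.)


E = m_water * (4.186 * dT + 2260) / 1000
= 91.16 * (4.186 * 54.9 + 2260) / 1000
= 226.9712 MJ

226.9712 MJ


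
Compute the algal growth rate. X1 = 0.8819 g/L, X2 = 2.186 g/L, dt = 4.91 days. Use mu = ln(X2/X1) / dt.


mu = ln(X2/X1) / dt
= ln(2.186/0.8819) / 4.91
= 0.1849 per day

0.1849 per day


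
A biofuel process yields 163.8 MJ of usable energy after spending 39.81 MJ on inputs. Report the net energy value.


NEV = E_out - E_in
= 163.8 - 39.81
= 123.9900 MJ

123.9900 MJ


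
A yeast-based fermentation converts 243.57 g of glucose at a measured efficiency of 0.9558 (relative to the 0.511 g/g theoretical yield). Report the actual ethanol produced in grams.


Actual ethanol: m = 0.511 * 243.57 * 0.9558
m = 118.9629 g

118.9629 g


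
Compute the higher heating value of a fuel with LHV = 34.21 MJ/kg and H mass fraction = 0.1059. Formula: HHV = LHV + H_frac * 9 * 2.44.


HHV = LHV + H_frac * 9 * 2.44
= 34.21 + 0.1059 * 9 * 2.44
= 36.5356 MJ/kg

36.5356 MJ/kg


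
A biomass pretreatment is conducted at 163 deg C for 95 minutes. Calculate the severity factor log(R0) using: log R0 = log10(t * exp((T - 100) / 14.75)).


logR0 = log10(t * exp((T - 100) / 14.75))
= log10(95 * exp((163 - 100) / 14.75))
= 3.8327

3.8327


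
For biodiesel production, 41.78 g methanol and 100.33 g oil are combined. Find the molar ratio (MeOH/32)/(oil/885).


Molar ratio = n_MeOH / n_oil = (MeOH/32) / (oil/885) = (MeOH * 885) / (32 * oil)
= (41.78 * 885) / (32 * 100.33)
= 11.5168

11.5168


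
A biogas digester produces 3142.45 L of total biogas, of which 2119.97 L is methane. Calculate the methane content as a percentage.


CH4% = V_CH4 / V_total * 100
= 2119.97 / 3142.45 * 100
= 67.4623%

67.4623%


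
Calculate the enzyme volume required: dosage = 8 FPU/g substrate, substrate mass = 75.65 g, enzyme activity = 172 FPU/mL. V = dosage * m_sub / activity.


V = dosage * m_sub / activity
V = 8 * 75.65 / 172
V = 3.5186 mL

3.5186 mL


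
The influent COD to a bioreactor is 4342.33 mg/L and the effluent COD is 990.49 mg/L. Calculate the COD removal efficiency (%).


eta = (COD_in - COD_out) / COD_in * 100
= (4342.33 - 990.49) / 4342.33 * 100
= 77.1899%

77.1899%


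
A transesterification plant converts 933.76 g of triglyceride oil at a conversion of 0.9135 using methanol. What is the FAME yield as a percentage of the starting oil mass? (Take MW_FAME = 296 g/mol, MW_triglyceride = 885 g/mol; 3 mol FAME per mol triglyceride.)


m_FAME = oil * conv * (3 * 296 / 885) = oil * conv * (888/885)
= 933.76 * 0.9135 * 888 / 885
= 855.8813 g
Y = m_FAME / oil * 100 = conv * (888/885) * 100
= 0.9135 * 888 / 885 * 100
= 91.66%

91.66%


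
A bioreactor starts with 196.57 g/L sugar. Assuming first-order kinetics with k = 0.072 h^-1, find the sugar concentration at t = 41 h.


S = S0 * exp(-k * t)
S = 196.57 * exp(-0.072 * 41)
S = 10.2679 g/L

10.2679 g/L


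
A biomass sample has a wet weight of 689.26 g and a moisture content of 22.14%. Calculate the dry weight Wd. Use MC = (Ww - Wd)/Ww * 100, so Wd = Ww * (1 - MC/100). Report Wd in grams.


Wd = Ww * (1 - MC/100)
= 689.26 * (1 - 22.14/100)
= 536.6578 g

536.6578 g


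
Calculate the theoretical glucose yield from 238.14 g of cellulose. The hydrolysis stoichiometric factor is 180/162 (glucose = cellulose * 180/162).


glucose = cellulose * 180/162
= 238.14 * 180/162
= 264.6000 g

264.6000 g


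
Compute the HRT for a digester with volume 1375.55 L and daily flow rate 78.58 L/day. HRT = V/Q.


HRT = V / Q
= 1375.55 / 78.58
= 17.5051 days

17.5051 days


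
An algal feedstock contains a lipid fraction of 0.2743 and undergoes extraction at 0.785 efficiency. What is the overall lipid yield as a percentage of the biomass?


Y = lipid_content * extraction_eff * 100
= 0.2743 * 0.785 * 100
= 21.5326%

21.5326%


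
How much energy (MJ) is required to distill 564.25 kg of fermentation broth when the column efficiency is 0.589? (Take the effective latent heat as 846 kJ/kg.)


E = m * 846 / (eta * 1000)
= 564.25 * 846 / (0.589 * 1000)
= 810.4508 MJ

810.4508 MJ


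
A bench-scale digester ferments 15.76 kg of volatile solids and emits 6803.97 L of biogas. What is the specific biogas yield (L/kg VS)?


Y = V / VS
= 6803.97 / 15.76
= 431.7240 L/kg VS

431.7240 L/kg VS


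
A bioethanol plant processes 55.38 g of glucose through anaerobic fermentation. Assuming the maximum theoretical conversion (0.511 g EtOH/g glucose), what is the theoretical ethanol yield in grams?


Theoretical ethanol yield: m_EtOH = 0.511 * m_glucose
m_EtOH = 0.511 * 55.38 = 28.2992 g

28.2992 g


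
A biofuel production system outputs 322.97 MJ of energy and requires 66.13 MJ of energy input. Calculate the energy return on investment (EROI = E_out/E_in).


EROI = E_out / E_in
= 322.97 / 66.13
= 4.8839

4.8839


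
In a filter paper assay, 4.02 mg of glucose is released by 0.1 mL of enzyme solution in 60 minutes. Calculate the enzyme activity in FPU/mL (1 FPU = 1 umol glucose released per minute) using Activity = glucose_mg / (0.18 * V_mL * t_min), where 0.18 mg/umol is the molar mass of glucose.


Activity = glucose_mg / (0.18 mg/umol * V_mL * t_min)
= 4.02 / (0.18 * 0.1 * 60)
= 3.7222 FPU/mL

3.7222 FPU/mL


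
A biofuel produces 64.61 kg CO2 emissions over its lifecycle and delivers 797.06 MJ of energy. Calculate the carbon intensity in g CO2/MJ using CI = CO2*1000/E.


CI = CO2 * 1000 / E
= 64.61 * 1000 / 797.06
= 81.0604 g CO2/MJ

81.0604 g CO2/MJ


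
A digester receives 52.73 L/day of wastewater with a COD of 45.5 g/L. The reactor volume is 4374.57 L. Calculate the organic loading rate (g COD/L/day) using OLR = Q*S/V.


OLR = Q * S / V
= 52.73 * 45.5 / 4374.57
= 0.5484 g/L/day

0.5484 g/L/day


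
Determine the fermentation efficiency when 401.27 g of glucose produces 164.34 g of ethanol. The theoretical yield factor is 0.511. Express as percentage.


Fermentation efficiency = (actual / (0.511 * glucose)) * 100
= (164.34 / (0.511 * 401.27)) * 100
= 80.1467%

80.1467%


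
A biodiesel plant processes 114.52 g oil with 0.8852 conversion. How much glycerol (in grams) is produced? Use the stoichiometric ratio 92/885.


glycerol = oil * conv * (92/885)
= 114.52 * 0.8852 * 92 / 885
= 10.5382 g

10.5382 g


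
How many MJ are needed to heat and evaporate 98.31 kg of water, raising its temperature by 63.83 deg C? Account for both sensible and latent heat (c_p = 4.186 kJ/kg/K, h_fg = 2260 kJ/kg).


E = m_water * (4.186 * dT + 2260) / 1000
= 98.31 * (4.186 * 63.83 + 2260) / 1000
= 248.4483 MJ

248.4483 MJ


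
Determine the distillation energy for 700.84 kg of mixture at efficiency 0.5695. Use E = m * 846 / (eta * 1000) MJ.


E = m * 846 / (eta * 1000)
= 700.84 * 846 / (0.5695 * 1000)
= 1041.1074 MJ

1041.1074 MJ


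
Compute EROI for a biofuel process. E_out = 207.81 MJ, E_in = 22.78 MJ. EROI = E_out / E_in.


EROI = E_out / E_in
= 207.81 / 22.78
= 9.1225

9.1225


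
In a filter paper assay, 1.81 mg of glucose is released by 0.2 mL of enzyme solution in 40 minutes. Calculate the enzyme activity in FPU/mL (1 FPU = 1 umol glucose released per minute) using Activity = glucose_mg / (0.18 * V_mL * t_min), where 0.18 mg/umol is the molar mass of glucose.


Activity = glucose_mg / (0.18 mg/umol * V_mL * t_min)
= 1.81 / (0.18 * 0.2 * 40)
= 1.2569 FPU/mL

1.2569 FPU/mL


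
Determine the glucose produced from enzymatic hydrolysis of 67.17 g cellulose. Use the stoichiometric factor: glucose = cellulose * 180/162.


glucose = cellulose * 180/162
= 67.17 * 180/162
= 74.6333 g

74.6333 g


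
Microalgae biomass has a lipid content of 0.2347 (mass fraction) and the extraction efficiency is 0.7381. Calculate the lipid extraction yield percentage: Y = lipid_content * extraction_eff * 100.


Y = lipid_content * extraction_eff * 100
= 0.2347 * 0.7381 * 100
= 17.3232%

17.3232%


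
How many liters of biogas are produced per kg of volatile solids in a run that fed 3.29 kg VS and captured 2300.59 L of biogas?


Y = V / VS
= 2300.59 / 3.29
= 699.2675 L/kg VS

699.2675 L/kg VS


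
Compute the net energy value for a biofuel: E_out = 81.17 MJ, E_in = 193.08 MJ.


NEV = E_out - E_in
= 81.17 - 193.08
= -111.9100 MJ

-111.9100 MJ


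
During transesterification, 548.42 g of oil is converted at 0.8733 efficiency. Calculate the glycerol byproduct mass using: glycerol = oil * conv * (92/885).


glycerol = oil * conv * (92/885)
= 548.42 * 0.8733 * 92 / 885
= 49.7876 g

49.7876 g


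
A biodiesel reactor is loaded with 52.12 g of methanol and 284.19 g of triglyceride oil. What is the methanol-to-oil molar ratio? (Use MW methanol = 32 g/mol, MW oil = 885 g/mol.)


Molar ratio = n_MeOH / n_oil = (MeOH/32) / (oil/885) = (MeOH * 885) / (32 * oil)
= (52.12 * 885) / (32 * 284.19)
= 5.0721

5.0721


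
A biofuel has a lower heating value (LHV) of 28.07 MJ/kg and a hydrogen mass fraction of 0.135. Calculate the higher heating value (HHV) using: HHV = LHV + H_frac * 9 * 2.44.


HHV = LHV + H_frac * 9 * 2.44
= 28.07 + 0.135 * 9 * 2.44
= 31.0346 MJ/kg

31.0346 MJ/kg


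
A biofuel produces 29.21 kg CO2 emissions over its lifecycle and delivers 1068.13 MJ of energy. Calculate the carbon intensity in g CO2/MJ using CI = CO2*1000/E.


CI = CO2 * 1000 / E
= 29.21 * 1000 / 1068.13
= 27.3469 g CO2/MJ

27.3469 g CO2/MJ


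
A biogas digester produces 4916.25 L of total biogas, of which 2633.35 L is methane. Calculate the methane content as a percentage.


CH4% = V_CH4 / V_total * 100
= 2633.35 / 4916.25 * 100
= 53.5642%

53.5642%


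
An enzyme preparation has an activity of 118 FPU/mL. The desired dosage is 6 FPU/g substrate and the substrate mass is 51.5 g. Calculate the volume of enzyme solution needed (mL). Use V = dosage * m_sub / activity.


V = dosage * m_sub / activity
V = 6 * 51.5 / 118
V = 2.6186 mL

2.6186 mL


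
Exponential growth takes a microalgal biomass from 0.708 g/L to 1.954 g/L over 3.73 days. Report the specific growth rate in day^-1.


mu = ln(X2/X1) / dt
= ln(1.954/0.708) / 3.73
= 0.2722 per day

0.2722 per day


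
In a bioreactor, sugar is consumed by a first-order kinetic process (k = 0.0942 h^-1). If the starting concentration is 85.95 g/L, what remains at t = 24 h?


S = S0 * exp(-k * t)
S = 85.95 * exp(-0.0942 * 24)
S = 8.9618 g/L

8.9618 g/L


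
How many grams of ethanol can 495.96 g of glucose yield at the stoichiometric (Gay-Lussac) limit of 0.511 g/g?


Theoretical ethanol yield: m_EtOH = 0.511 * m_glucose
m_EtOH = 0.511 * 495.96 = 253.4356 g

253.4356 g


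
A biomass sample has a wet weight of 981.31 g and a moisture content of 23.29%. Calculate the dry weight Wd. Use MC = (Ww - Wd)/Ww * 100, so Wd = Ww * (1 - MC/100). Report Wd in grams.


Wd = Ww * (1 - MC/100)
= 981.31 * (1 - 23.29/100)
= 752.7629 g

752.7629 g


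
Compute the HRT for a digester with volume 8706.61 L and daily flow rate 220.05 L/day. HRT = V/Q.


HRT = V / Q
= 8706.61 / 220.05
= 39.5665 days

39.5665 days


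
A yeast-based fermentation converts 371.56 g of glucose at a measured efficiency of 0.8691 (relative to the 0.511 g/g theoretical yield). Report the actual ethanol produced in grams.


Actual ethanol: m = 0.511 * 371.56 * 0.8691
m = 165.0135 g

165.0135 g


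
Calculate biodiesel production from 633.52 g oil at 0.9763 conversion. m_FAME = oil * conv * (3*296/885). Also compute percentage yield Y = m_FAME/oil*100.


m_FAME = oil * conv * (3 * 296 / 885) = oil * conv * (888/885)
= 633.52 * 0.9763 * 888 / 885
= 620.6022 g
Y = m_FAME / oil * 100 = conv * (888/885) * 100
= 0.9763 * 888 / 885 * 100
= 97.96%

620.6022 g FAME; Y = 97.96%


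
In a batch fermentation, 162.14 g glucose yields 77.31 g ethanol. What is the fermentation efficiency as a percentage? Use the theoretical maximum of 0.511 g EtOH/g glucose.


Fermentation efficiency = (actual / (0.511 * glucose)) * 100
= (77.31 / (0.511 * 162.14)) * 100
= 93.3092%

93.3092%


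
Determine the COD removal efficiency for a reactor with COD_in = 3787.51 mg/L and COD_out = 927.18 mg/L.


eta = (COD_in - COD_out) / COD_in * 100
= (3787.51 - 927.18) / 3787.51 * 100
= 75.5201%

75.5201%


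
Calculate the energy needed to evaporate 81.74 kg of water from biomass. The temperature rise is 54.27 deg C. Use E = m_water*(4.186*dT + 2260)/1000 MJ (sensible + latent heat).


E = m_water * (4.186 * dT + 2260) / 1000
= 81.74 * (4.186 * 54.27 + 2260) / 1000
= 203.3016 MJ

203.3016 MJ


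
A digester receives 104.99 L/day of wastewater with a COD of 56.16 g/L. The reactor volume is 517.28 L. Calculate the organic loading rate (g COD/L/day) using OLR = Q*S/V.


OLR = Q * S / V
= 104.99 * 56.16 / 517.28
= 11.3985 g/L/day

11.3985 g/L/day


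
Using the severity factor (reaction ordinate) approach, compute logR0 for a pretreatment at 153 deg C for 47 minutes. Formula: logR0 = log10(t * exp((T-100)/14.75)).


logR0 = log10(t * exp((T - 100) / 14.75))
= log10(47 * exp((153 - 100) / 14.75))
= 3.2326

3.2326


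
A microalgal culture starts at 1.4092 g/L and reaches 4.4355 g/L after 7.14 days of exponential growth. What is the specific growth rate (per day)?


mu = ln(X2/X1) / dt
= ln(4.4355/1.4092) / 7.14
= 0.1606 per day

0.1606 per day


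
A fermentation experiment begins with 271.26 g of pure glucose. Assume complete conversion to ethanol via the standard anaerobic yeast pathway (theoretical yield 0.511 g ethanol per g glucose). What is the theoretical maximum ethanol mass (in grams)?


Theoretical ethanol yield: m_EtOH = 0.511 * m_glucose
m_EtOH = 0.511 * 271.26 = 138.6139 g

138.6139 g


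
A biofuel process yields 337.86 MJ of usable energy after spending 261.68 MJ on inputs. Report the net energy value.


NEV = E_out - E_in
= 337.86 - 261.68
= 76.1800 MJ

76.1800 MJ


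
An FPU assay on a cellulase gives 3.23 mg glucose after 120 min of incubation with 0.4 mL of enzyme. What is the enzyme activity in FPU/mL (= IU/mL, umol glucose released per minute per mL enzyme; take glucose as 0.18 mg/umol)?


Activity = glucose_mg / (0.18 mg/umol * V_mL * t_min)
= 3.23 / (0.18 * 0.4 * 120)
= 0.3738 FPU/mL

0.3738 FPU/mL


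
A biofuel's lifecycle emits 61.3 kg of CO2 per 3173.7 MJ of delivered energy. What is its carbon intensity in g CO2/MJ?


CI = CO2 * 1000 / E
= 61.3 * 1000 / 3173.7
= 19.3150 g CO2/MJ

19.3150 g CO2/MJ


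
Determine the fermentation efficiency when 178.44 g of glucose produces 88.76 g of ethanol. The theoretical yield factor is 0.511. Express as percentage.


Fermentation efficiency = (actual / (0.511 * glucose)) * 100
= (88.76 / (0.511 * 178.44)) * 100
= 97.3429%

97.3429%


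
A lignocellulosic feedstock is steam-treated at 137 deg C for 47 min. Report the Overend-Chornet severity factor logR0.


logR0 = log10(t * exp((T - 100) / 14.75))
= log10(47 * exp((137 - 100) / 14.75))
= 2.7615

2.7615


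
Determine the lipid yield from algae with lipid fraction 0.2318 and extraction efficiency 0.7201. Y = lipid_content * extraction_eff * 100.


Y = lipid_content * extraction_eff * 100
= 0.2318 * 0.7201 * 100
= 16.6919%

16.6919%


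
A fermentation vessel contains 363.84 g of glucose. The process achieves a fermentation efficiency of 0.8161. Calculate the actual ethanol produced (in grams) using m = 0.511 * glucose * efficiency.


Actual ethanol: m = 0.511 * 363.84 * 0.8161
m = 151.7311 g

151.7311 g


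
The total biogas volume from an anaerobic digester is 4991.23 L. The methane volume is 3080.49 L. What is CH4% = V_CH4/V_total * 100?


CH4% = V_CH4 / V_total * 100
= 3080.49 / 4991.23 * 100
= 61.7181%

61.7181%


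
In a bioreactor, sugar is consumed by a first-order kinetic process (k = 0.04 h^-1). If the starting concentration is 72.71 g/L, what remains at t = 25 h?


S = S0 * exp(-k * t)
S = 72.71 * exp(-0.04 * 25)
S = 26.7485 g/L

26.7485 g/L


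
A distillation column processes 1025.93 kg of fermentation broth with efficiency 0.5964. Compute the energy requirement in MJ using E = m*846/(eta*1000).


E = m * 846 / (eta * 1000)
= 1025.93 * 846 / (0.5964 * 1000)
= 1455.2931 MJ

1455.2931 MJ


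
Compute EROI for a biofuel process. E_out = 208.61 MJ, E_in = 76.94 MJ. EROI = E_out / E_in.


EROI = E_out / E_in
= 208.61 / 76.94
= 2.7113

2.7113


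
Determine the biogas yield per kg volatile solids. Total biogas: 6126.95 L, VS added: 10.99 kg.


Y = V / VS
= 6126.95 / 10.99
= 557.5023 L/kg VS

557.5023 L/kg VS


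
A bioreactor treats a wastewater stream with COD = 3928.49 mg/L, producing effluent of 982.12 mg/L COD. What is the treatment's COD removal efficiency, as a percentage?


eta = (COD_in - COD_out) / COD_in * 100
= (3928.49 - 982.12) / 3928.49 * 100
= 75.0001%

75.0001%


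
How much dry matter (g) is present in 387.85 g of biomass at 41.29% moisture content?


Wd = Ww * (1 - MC/100)
= 387.85 * (1 - 41.29/100)
= 227.7067 g

227.7067 g


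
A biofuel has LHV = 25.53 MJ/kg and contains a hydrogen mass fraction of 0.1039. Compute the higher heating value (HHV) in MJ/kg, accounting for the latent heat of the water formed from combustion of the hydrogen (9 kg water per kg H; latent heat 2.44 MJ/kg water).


HHV = LHV + H_frac * 9 * 2.44
= 25.53 + 0.1039 * 9 * 2.44
= 27.8116 MJ/kg

27.8116 MJ/kg


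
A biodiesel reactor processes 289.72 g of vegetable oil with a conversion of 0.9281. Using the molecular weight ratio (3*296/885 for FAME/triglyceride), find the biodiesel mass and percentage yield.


m_FAME = oil * conv * (3 * 296 / 885) = oil * conv * (888/885)
= 289.72 * 0.9281 * 888 / 885
= 269.8006 g
Y = m_FAME / oil * 100 = conv * (888/885) * 100
= 0.9281 * 888 / 885 * 100
= 93.12%

269.8006 g FAME; Y = 93.12%


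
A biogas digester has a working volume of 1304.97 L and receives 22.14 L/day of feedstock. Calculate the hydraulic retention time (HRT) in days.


HRT = V / Q
= 1304.97 / 22.14
= 58.9417 days

58.9417 days


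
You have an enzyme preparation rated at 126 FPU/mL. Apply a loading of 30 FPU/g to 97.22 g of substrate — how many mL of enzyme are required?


V = dosage * m_sub / activity
V = 30 * 97.22 / 126
V = 23.1476 mL

23.1476 mL


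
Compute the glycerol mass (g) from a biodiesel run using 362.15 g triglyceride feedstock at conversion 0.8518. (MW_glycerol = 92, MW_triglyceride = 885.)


glycerol = oil * conv * (92/885)
= 362.15 * 0.8518 * 92 / 885
= 32.0679 g

32.0679 g


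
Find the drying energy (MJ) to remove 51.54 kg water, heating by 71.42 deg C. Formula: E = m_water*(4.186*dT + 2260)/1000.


E = m_water * (4.186 * dT + 2260) / 1000
= 51.54 * (4.186 * 71.42 + 2260) / 1000
= 131.8890 MJ

131.8890 MJ


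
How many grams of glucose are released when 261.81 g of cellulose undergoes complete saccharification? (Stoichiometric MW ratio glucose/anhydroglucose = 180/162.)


glucose = cellulose * 180/162
= 261.81 * 180/162
= 290.9000 g

290.9000 g


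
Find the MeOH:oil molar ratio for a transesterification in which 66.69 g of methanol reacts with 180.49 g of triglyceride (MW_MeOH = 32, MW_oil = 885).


Molar ratio = n_MeOH / n_oil = (MeOH/32) / (oil/885) = (MeOH * 885) / (32 * oil)
= (66.69 * 885) / (32 * 180.49)
= 10.2188

10.2188


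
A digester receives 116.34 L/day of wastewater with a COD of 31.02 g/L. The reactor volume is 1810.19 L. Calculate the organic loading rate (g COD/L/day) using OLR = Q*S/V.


OLR = Q * S / V
= 116.34 * 31.02 / 1810.19
= 1.9936 g/L/day

1.9936 g/L/day


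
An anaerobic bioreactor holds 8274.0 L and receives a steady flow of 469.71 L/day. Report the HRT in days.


HRT = V / Q
= 8274.0 / 469.71
= 17.6151 days

17.6151 days


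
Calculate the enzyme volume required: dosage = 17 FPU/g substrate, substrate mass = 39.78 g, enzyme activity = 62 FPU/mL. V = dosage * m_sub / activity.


V = dosage * m_sub / activity
V = 17 * 39.78 / 62
V = 10.9074 mL

10.9074 mL


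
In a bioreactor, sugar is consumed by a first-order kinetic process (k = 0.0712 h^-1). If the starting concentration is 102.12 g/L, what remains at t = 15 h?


S = S0 * exp(-k * t)
S = 102.12 * exp(-0.0712 * 15)
S = 35.0982 g/L

35.0982 g/L


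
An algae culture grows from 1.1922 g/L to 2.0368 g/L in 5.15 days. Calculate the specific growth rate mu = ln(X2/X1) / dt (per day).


mu = ln(X2/X1) / dt
= ln(2.0368/1.1922) / 5.15
= 0.1040 per day

0.1040 per day


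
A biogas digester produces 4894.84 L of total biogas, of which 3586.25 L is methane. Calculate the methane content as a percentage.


CH4% = V_CH4 / V_total * 100
= 3586.25 / 4894.84 * 100
= 73.2659%

73.2659%


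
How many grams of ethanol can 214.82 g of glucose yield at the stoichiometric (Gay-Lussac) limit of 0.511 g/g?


Theoretical ethanol yield: m_EtOH = 0.511 * m_glucose
m_EtOH = 0.511 * 214.82 = 109.7730 g

109.7730 g


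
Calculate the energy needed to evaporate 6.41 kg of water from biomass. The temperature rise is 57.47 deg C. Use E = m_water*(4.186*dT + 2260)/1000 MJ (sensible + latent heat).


E = m_water * (4.186 * dT + 2260) / 1000
= 6.41 * (4.186 * 57.47 + 2260) / 1000
= 16.0286 MJ

16.0286 MJ


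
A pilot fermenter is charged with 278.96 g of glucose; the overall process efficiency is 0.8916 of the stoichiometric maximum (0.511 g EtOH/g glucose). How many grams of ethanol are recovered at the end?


Actual ethanol: m = 0.511 * 278.96 * 0.8916
m = 127.0963 g

127.0963 g


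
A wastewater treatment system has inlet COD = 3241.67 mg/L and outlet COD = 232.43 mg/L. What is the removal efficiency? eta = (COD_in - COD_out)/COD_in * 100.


eta = (COD_in - COD_out) / COD_in * 100
= (3241.67 - 232.43) / 3241.67 * 100
= 92.8299%

92.8299%


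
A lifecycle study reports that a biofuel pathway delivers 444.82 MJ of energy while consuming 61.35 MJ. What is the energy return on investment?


EROI = E_out / E_in
= 444.82 / 61.35
= 7.2505

7.2505


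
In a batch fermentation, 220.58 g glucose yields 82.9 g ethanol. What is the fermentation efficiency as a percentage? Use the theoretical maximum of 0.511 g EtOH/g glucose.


Fermentation efficiency = (actual / (0.511 * glucose)) * 100
= (82.9 / (0.511 * 220.58)) * 100
= 73.5474%

73.5474%


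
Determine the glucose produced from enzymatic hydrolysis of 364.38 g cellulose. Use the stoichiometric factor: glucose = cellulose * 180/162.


glucose = cellulose * 180/162
= 364.38 * 180/162
= 404.8667 g

404.8667 g


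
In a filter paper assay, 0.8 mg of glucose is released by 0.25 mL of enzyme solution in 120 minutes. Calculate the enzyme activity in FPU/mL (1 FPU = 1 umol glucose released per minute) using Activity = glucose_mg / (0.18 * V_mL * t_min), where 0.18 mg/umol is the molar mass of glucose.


Activity = glucose_mg / (0.18 mg/umol * V_mL * t_min)
= 0.8 / (0.18 * 0.25 * 120)
= 0.1481 FPU/mL

0.1481 FPU/mL


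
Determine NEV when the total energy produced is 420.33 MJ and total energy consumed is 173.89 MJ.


NEV = E_out - E_in
= 420.33 - 173.89
= 246.4400 MJ

246.4400 MJ


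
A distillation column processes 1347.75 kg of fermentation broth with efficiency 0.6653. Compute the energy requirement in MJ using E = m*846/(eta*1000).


E = m * 846 / (eta * 1000)
= 1347.75 * 846 / (0.6653 * 1000)
= 1713.8081 MJ

1713.8081 MJ


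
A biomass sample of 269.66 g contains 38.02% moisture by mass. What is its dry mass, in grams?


Wd = Ww * (1 - MC/100)
= 269.66 * (1 - 38.02/100)
= 167.1353 g

167.1353 g


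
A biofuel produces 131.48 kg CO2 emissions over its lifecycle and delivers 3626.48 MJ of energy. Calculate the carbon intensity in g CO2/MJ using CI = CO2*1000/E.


CI = CO2 * 1000 / E
= 131.48 * 1000 / 3626.48
= 36.2555 g CO2/MJ

36.2555 g CO2/MJ


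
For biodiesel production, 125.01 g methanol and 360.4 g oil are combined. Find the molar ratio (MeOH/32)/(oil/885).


Molar ratio = n_MeOH / n_oil = (MeOH/32) / (oil/885) = (MeOH * 885) / (32 * oil)
= (125.01 * 885) / (32 * 360.4)
= 9.5930

9.5930


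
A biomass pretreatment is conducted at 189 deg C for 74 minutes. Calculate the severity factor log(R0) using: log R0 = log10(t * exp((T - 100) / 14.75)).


logR0 = log10(t * exp((T - 100) / 14.75))
= log10(74 * exp((189 - 100) / 14.75))
= 4.4897

4.4897


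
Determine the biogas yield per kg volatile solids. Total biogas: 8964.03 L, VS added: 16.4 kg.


Y = V / VS
= 8964.03 / 16.4
= 546.5872 L/kg VS

546.5872 L/kg VS


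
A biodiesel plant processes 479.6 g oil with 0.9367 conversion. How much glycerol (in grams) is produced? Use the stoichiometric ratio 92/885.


glycerol = oil * conv * (92/885)
= 479.6 * 0.9367 * 92 / 885
= 46.7008 g

46.7008 g


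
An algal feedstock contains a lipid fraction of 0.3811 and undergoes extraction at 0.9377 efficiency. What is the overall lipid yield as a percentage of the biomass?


Y = lipid_content * extraction_eff * 100
= 0.3811 * 0.9377 * 100
= 35.7357%

35.7357%


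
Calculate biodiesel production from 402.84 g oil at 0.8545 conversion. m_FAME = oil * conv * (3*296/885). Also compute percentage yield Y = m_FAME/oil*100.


m_FAME = oil * conv * (3 * 296 / 885) = oil * conv * (888/885)
= 402.84 * 0.8545 * 888 / 885
= 345.3937 g
Y = m_FAME / oil * 100 = conv * (888/885) * 100
= 0.8545 * 888 / 885 * 100
= 85.74%

345.3937 g FAME; Y = 85.74%


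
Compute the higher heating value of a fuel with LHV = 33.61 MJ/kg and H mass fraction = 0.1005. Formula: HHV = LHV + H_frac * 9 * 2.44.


HHV = LHV + H_frac * 9 * 2.44
= 33.61 + 0.1005 * 9 * 2.44
= 35.8170 MJ/kg

35.8170 MJ/kg


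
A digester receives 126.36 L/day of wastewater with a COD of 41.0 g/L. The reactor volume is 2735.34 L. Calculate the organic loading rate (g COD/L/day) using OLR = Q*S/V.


OLR = Q * S / V
= 126.36 * 41.0 / 2735.34
= 1.8940 g/L/day

1.8940 g/L/day


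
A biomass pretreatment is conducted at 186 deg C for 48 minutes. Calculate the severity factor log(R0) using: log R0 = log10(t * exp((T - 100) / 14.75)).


logR0 = log10(t * exp((T - 100) / 14.75))
= log10(48 * exp((186 - 100) / 14.75))
= 4.2134

4.2134


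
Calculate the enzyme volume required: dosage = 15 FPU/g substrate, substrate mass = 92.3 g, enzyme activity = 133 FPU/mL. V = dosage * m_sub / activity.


V = dosage * m_sub / activity
V = 15 * 92.3 / 133
V = 10.4098 mL

10.4098 mL


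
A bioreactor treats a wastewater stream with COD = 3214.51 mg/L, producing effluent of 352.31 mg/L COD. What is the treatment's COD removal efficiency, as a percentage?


eta = (COD_in - COD_out) / COD_in * 100
= (3214.51 - 352.31) / 3214.51 * 100
= 89.0400%

89.0400%


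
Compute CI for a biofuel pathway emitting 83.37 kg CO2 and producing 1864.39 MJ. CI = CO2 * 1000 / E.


CI = CO2 * 1000 / E
= 83.37 * 1000 / 1864.39
= 44.7170 g CO2/MJ

44.7170 g CO2/MJ


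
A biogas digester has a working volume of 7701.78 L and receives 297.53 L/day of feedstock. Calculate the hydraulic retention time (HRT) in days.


HRT = V / Q
= 7701.78 / 297.53
= 25.8857 days

25.8857 days


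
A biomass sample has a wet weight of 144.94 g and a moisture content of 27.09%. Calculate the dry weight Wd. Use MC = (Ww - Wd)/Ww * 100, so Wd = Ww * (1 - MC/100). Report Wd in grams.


Wd = Ww * (1 - MC/100)
= 144.94 * (1 - 27.09/100)
= 105.6758 g

105.6758 g


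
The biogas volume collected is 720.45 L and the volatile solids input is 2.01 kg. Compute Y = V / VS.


Y = V / VS
= 720.45 / 2.01
= 358.4328 L/kg VS

358.4328 L/kg VS


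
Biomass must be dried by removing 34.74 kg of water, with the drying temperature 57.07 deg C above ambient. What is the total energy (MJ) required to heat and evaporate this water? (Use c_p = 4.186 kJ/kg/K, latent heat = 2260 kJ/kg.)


E = m_water * (4.186 * dT + 2260) / 1000
= 34.74 * (4.186 * 57.07 + 2260) / 1000
= 86.8116 MJ

86.8116 MJ


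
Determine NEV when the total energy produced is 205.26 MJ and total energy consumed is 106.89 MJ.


NEV = E_out - E_in
= 205.26 - 106.89
= 98.3700 MJ

98.3700 MJ


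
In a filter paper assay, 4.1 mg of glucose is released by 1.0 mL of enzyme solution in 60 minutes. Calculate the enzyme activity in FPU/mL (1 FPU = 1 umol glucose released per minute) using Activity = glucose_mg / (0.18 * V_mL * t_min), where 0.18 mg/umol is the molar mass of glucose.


Activity = glucose_mg / (0.18 mg/umol * V_mL * t_min)
= 4.1 / (0.18 * 1.0 * 60)
= 0.3796 FPU/mL

0.3796 FPU/mL


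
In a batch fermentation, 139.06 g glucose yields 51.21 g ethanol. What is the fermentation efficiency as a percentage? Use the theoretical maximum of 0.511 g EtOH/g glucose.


Fermentation efficiency = (actual / (0.511 * glucose)) * 100
= (51.21 / (0.511 * 139.06)) * 100
= 72.0662%

72.0662%


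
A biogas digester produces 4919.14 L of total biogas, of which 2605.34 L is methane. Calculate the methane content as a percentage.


CH4% = V_CH4 / V_total * 100
= 2605.34 / 4919.14 * 100
= 52.9633%

52.9633%


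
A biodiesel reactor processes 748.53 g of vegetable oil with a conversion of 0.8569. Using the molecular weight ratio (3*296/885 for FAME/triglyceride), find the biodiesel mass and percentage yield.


m_FAME = oil * conv * (3 * 296 / 885) = oil * conv * (888/885)
= 748.53 * 0.8569 * 888 / 885
= 643.5896 g
Y = m_FAME / oil * 100 = conv * (888/885) * 100
= 0.8569 * 888 / 885 * 100
= 85.98%

643.5896 g FAME; Y = 85.98%


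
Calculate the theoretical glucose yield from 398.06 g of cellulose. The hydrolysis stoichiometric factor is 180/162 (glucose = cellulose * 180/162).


glucose = cellulose * 180/162
= 398.06 * 180/162
= 442.2889 g

442.2889 g


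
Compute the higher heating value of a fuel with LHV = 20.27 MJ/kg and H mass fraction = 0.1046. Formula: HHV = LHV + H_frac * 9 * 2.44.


HHV = LHV + H_frac * 9 * 2.44
= 20.27 + 0.1046 * 9 * 2.44
= 22.5670 MJ/kg

22.5670 MJ/kg


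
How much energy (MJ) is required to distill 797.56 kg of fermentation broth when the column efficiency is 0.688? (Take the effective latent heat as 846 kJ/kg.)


E = m * 846 / (eta * 1000)
= 797.56 * 846 / (0.688 * 1000)
= 980.7206 MJ

980.7206 MJ


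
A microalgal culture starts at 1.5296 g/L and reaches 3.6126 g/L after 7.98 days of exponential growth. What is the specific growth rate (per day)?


mu = ln(X2/X1) / dt
= ln(3.6126/1.5296) / 7.98
= 0.1077 per day

0.1077 per day


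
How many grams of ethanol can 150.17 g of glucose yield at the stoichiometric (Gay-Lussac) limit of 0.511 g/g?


Theoretical ethanol yield: m_EtOH = 0.511 * m_glucose
m_EtOH = 0.511 * 150.17 = 76.7369 g

76.7369 g


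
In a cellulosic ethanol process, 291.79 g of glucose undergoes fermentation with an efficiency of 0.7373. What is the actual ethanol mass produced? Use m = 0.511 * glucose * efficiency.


Actual ethanol: m = 0.511 * 291.79 * 0.7373
m = 109.9349 g

109.9349 g


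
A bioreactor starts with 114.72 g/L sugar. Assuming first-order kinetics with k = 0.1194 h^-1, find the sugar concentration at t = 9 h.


S = S0 * exp(-k * t)
S = 114.72 * exp(-0.1194 * 9)
S = 39.1693 g/L

39.1693 g/L


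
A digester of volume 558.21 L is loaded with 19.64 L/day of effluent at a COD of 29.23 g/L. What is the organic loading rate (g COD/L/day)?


OLR = Q * S / V
= 19.64 * 29.23 / 558.21
= 1.0284 g/L/day

1.0284 g/L/day


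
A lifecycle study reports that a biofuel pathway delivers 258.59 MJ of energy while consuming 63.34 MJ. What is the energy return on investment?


EROI = E_out / E_in
= 258.59 / 63.34
= 4.0826

4.0826


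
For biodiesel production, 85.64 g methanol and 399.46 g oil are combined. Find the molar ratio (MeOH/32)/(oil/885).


Molar ratio = n_MeOH / n_oil = (MeOH/32) / (oil/885) = (MeOH * 885) / (32 * oil)
= (85.64 * 885) / (32 * 399.46)
= 5.9292

5.9292


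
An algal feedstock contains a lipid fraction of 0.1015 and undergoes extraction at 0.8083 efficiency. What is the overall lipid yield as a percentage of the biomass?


Y = lipid_content * extraction_eff * 100
= 0.1015 * 0.8083 * 100
= 8.2042%

8.2042%


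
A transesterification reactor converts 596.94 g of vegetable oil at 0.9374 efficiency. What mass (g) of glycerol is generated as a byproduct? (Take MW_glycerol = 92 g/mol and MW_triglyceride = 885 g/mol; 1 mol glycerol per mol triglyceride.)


glycerol = oil * conv * (92/885)
= 596.94 * 0.9374 * 92 / 885
= 58.1702 g

58.1702 g


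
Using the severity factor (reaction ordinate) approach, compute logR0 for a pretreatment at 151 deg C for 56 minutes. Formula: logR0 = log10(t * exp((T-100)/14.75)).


logR0 = log10(t * exp((T - 100) / 14.75))
= log10(56 * exp((151 - 100) / 14.75))
= 3.2498

3.2498


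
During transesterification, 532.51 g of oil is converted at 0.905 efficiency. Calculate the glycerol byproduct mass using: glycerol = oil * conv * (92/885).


glycerol = oil * conv * (92/885)
= 532.51 * 0.905 * 92 / 885
= 50.0981 g

50.0981 g


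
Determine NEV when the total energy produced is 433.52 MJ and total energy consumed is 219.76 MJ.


NEV = E_out - E_in
= 433.52 - 219.76
= 213.7600 MJ

213.7600 MJ


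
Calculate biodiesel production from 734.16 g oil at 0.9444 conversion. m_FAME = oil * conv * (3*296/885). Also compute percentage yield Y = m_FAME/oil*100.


m_FAME = oil * conv * (3 * 296 / 885) = oil * conv * (888/885)
= 734.16 * 0.9444 * 888 / 885
= 695.6910 g
Y = m_FAME / oil * 100 = conv * (888/885) * 100
= 0.9444 * 888 / 885 * 100
= 94.76%

695.6910 g FAME; Y = 94.76%
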